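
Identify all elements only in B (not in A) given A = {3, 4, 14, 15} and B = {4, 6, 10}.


A = {3, 4, 14, 15}
B = {4, 6, 10}
Region: only in B (not in A)
Elements: {6, 10}

Elements only in B (not in A): {6, 10}


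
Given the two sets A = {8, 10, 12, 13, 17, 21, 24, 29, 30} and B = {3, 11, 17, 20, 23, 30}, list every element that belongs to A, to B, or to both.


A ∪ B = all elements in A or B (or both)
A = {8, 10, 12, 13, 17, 21, 24, 29, 30}
B = {3, 11, 17, 20, 23, 30}
A ∪ B = {3, 8, 10, 11, 12, 13, 17, 20, 21, 23, 24, 29, 30}

A ∪ B = {3, 8, 10, 11, 12, 13, 17, 20, 21, 23, 24, 29, 30}


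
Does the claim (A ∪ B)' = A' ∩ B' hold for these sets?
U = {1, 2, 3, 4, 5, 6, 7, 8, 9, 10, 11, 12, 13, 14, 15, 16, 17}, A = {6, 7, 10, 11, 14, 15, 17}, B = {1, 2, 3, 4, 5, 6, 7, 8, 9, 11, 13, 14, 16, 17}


LHS: A ∪ B = {1, 2, 3, 4, 5, 6, 7, 8, 9, 10, 11, 13, 14, 15, 16, 17}
(A ∪ B)' = U \ (A ∪ B) = {12}
A' = {1, 2, 3, 4, 5, 8, 9, 12, 13, 16}, B' = {10, 12, 15}
Claimed RHS: A' ∩ B' = {12}
Identity is VALID: LHS = RHS = {12} ✓

Identity is valid. (A ∪ B)' = A' ∩ B' = {12}


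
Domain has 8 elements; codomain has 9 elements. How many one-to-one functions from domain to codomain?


An injection sends each of |A| = 8 inputs to a distinct output in B.
# injections = |B|·(|B|-1)·…·(|B|-|A|+1) = 9! / (9 - 8)!
= 9 × 8 × 7 × 6 × 5 × 4 × 3 × 2
= 362880

Number of injections = 362880


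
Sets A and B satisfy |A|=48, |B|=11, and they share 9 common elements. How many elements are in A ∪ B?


|A ∪ B| = |A| + |B| - |A ∩ B|
= 48 + 11 - 9
= 50

|A ∪ B| = 50


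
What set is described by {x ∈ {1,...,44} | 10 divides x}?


Checking each candidate:
Condition: multiples of 10 in {1,...,44}
Result = {10, 20, 30, 40}

{10, 20, 30, 40}


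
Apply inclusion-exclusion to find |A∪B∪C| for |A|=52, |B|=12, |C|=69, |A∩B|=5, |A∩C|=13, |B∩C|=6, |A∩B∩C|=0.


|A∪B∪C| = |A|+|B|+|C| - |A∩B|-|A∩C|-|B∩C| + |A∩B∩C|
= 52+12+69 - 5-13-6 + 0
= 133 - 24 + 0
= 109

|A ∪ B ∪ C| = 109


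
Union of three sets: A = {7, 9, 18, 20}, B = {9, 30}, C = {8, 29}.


A ∪ B = {7, 9, 18, 20, 30}
(A ∪ B) ∪ C = {7, 8, 9, 18, 20, 29, 30}

A ∪ B ∪ C = {7, 8, 9, 18, 20, 29, 30}


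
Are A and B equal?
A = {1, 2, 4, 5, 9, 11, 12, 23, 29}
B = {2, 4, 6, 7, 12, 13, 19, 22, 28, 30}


Two sets are equal iff they have exactly the same elements.
A = {1, 2, 4, 5, 9, 11, 12, 23, 29}
B = {2, 4, 6, 7, 12, 13, 19, 22, 28, 30}
Differences: {1, 5, 6, 7, 9, 11, 13, 19, 22, 23, 28, 29, 30}
A ≠ B

No, A ≠ B


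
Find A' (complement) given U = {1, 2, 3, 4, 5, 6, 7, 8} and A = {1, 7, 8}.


Aᶜ = U \ A = elements in U but not in A
U = {1, 2, 3, 4, 5, 6, 7, 8}
A = {1, 7, 8}
Aᶜ = {2, 3, 4, 5, 6}

Aᶜ = {2, 3, 4, 5, 6}


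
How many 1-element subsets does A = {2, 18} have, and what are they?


|A| = 2, so A has C(2,1) = 2 subsets of size 1.
Enumerate by choosing 1 elements from A at a time:
{2}, {18}

1-element subsets (2 total): {2}, {18}


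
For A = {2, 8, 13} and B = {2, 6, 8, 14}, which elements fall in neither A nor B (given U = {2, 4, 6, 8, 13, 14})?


A = {2, 8, 13}
B = {2, 6, 8, 14}
Region: in neither A nor B (given U = {2, 4, 6, 8, 13, 14})
Elements: {4}

Elements in neither A nor B (given U = {2, 4, 6, 8, 13, 14}): {4}


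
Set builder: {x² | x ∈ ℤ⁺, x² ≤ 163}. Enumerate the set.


Checking each candidate:
Condition: positive perfect squares ≤ 163
Result = {1, 4, 9, 16, 25, 36, 49, 64, 81, 100, 121, 144}

{1, 4, 9, 16, 25, 36, 49, 64, 81, 100, 121, 144}


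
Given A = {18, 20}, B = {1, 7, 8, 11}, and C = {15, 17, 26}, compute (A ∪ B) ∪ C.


A ∪ B = {1, 7, 8, 11, 18, 20}
(A ∪ B) ∪ C = {1, 7, 8, 11, 15, 17, 18, 20, 26}

A ∪ B ∪ C = {1, 7, 8, 11, 15, 17, 18, 20, 26}


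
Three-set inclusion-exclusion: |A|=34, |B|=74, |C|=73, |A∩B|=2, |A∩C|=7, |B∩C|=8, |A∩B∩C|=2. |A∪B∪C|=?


|A∪B∪C| = |A|+|B|+|C| - |A∩B|-|A∩C|-|B∩C| + |A∩B∩C|
= 34+74+73 - 2-7-8 + 2
= 181 - 17 + 2
= 166

|A ∪ B ∪ C| = 166


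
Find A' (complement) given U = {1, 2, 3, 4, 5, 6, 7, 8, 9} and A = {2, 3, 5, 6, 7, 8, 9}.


Aᶜ = U \ A = elements in U but not in A
U = {1, 2, 3, 4, 5, 6, 7, 8, 9}
A = {2, 3, 5, 6, 7, 8, 9}
Aᶜ = {1, 4}

Aᶜ = {1, 4}


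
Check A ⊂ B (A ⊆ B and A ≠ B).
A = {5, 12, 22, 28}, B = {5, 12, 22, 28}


A ⊂ B requires: A ⊆ B AND A ≠ B.
A ⊆ B? Yes
A = B? Yes
A = B, so A is not a PROPER subset.

No, A is not a proper subset of B


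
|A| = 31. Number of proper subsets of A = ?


Total subsets = 2^n = 2^31 = 2147483648
Proper subsets exclude the set itself: 2^n - 1
= 2147483648 - 1
= 2147483647

Number of proper subsets = 2147483647


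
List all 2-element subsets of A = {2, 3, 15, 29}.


|A| = 4, so A has C(4,2) = 6 subsets of size 2.
Enumerate by choosing 2 elements from A at a time:
{2, 3}, {2, 15}, {2, 29}, {3, 15}, {3, 29}, {15, 29}

2-element subsets (6 total): {2, 3}, {2, 15}, {2, 29}, {3, 15}, {3, 29}, {15, 29}


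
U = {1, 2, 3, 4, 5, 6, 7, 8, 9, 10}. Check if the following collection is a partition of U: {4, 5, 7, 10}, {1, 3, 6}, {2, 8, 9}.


A partition requires: (1) non-empty parts, (2) pairwise disjoint, (3) union = U
Parts: {4, 5, 7, 10}, {1, 3, 6}, {2, 8, 9}
Union of parts: {1, 2, 3, 4, 5, 6, 7, 8, 9, 10}
U = {1, 2, 3, 4, 5, 6, 7, 8, 9, 10}
All non-empty? True
Pairwise disjoint? True
Covers U? True

Yes, valid partition


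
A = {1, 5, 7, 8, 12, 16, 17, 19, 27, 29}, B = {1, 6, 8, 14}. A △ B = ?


A △ B = (A \ B) ∪ (B \ A) = elements in exactly one of A or B
A \ B = {5, 7, 12, 16, 17, 19, 27, 29}
B \ A = {6, 14}
A △ B = {5, 6, 7, 12, 14, 16, 17, 19, 27, 29}

A △ B = {5, 6, 7, 12, 14, 16, 17, 19, 27, 29}


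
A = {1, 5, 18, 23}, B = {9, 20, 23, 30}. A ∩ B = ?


A ∩ B = elements in both A and B
A = {1, 5, 18, 23}
B = {9, 20, 23, 30}
A ∩ B = {23}

A ∩ B = {23}


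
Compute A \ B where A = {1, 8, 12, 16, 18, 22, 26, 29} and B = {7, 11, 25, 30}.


A \ B = elements in A but not in B
A = {1, 8, 12, 16, 18, 22, 26, 29}
B = {7, 11, 25, 30}
Remove from A any elements in B
A \ B = {1, 8, 12, 16, 18, 22, 26, 29}

A \ B = {1, 8, 12, 16, 18, 22, 26, 29}


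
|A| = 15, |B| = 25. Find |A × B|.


|A × B| = |A| × |B|
= 15 × 25
= 375

|A × B| = 375


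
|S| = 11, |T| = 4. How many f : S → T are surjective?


n = |S| = 11, k = |T| = 4. Surjections via inclusion-exclusion:
S(n,k) = Σ(-1)^i × C(k,i) × (k-i)^n, i=0 to k
i=0: (-1)^0×C(4,0)×4^11 = 4194304
i=1: (-1)^1×C(4,1)×3^11 = -708588
i=2: (-1)^2×C(4,2)×2^11 = 12288
i=3: (-1)^3×C(4,3)×1^11 = -4
i=4: (-1)^4×C(4,4)×0^11 = 0
Total = 3498000

Number of surjections = 3498000


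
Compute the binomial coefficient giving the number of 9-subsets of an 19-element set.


C(n,k) = n! / (k!(n-k)!)
C(19,9) = 19! / (9!10!)
= 92378

C(19,9) = 92378


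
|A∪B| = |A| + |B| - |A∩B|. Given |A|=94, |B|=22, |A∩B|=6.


|A ∪ B| = |A| + |B| - |A ∩ B|
= 94 + 22 - 6
= 110

|A ∪ B| = 110


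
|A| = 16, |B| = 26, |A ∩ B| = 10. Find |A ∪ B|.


|A ∪ B| = |A| + |B| - |A ∩ B|
= 16 + 26 - 10
= 32

|A ∪ B| = 32


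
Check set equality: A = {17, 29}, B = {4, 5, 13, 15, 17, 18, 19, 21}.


Two sets are equal iff they have exactly the same elements.
A = {17, 29}
B = {4, 5, 13, 15, 17, 18, 19, 21}
Differences: {4, 5, 13, 15, 18, 19, 21, 29}
A ≠ B

No, A ≠ B


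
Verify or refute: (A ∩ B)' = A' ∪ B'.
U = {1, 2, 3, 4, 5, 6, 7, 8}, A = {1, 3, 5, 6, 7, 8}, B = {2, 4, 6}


LHS: A ∩ B = {6}
(A ∩ B)' = U \ (A ∩ B) = {1, 2, 3, 4, 5, 7, 8}
A' = {2, 4}, B' = {1, 3, 5, 7, 8}
Claimed RHS: A' ∪ B' = {1, 2, 3, 4, 5, 7, 8}
Identity is VALID: LHS = RHS = {1, 2, 3, 4, 5, 7, 8} ✓

Identity is valid. (A ∩ B)' = A' ∪ B' = {1, 2, 3, 4, 5, 7, 8}


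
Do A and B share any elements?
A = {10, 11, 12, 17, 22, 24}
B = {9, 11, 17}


Disjoint means A ∩ B = ∅.
A ∩ B = {11, 17}
A ∩ B ≠ ∅, so A and B are NOT disjoint.

Yes — A and B share the element(s) of A ∩ B = {11, 17}, so they are not disjoint


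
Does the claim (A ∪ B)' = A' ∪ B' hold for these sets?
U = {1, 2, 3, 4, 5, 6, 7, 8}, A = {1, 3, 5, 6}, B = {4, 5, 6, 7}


LHS: A ∪ B = {1, 3, 4, 5, 6, 7}
(A ∪ B)' = U \ (A ∪ B) = {2, 8}
A' = {2, 4, 7, 8}, B' = {1, 2, 3, 8}
Claimed RHS: A' ∪ B' = {1, 2, 3, 4, 7, 8}
Identity is INVALID: LHS = {2, 8} but the RHS claimed here equals {1, 2, 3, 4, 7, 8}. The correct form is (A ∪ B)' = A' ∩ B'.

Identity is invalid: (A ∪ B)' = {2, 8} but A' ∪ B' = {1, 2, 3, 4, 7, 8}. The correct De Morgan law is (A ∪ B)' = A' ∩ B'.


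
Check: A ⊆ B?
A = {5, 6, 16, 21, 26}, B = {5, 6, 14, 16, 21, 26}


A ⊆ B means every element of A is in B.
All elements of A are in B.
So A ⊆ B.

Yes, A ⊆ B


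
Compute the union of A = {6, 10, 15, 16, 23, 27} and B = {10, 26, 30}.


A ∪ B = all elements in A or B (or both)
A = {6, 10, 15, 16, 23, 27}
B = {10, 26, 30}
A ∪ B = {6, 10, 15, 16, 23, 26, 27, 30}

A ∪ B = {6, 10, 15, 16, 23, 26, 27, 30}


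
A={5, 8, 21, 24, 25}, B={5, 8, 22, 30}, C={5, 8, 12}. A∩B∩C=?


A ∩ B = {5, 8}
(A ∩ B) ∩ C = {5, 8}

A ∩ B ∩ C = {5, 8}


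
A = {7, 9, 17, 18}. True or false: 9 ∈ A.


A = {7, 9, 17, 18}
Checking if 9 is in A
9 is in A → True

9 ∈ A


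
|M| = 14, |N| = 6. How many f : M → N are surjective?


n = |M| = 14, k = |N| = 6. Surjections via inclusion-exclusion:
S(n,k) = Σ(-1)^i × C(k,i) × (k-i)^n, i=0 to k
i=0: (-1)^0×C(6,0)×6^14 = 78364164096
i=1: (-1)^1×C(6,1)×5^14 = -36621093750
i=2: (-1)^2×C(6,2)×4^14 = 4026531840
i=3: (-1)^3×C(6,3)×3^14 = -95659380
i=4: (-1)^4×C(6,4)×2^14 = 245760
i=5: (-1)^5×C(6,5)×1^14 = -6
i=6: (-1)^6×C(6,6)×0^14 = 0
Total = 45674188560

Number of surjections = 45674188560


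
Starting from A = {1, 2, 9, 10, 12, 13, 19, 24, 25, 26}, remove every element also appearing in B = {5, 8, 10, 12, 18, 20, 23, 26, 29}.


A \ B = elements in A but not in B
A = {1, 2, 9, 10, 12, 13, 19, 24, 25, 26}
B = {5, 8, 10, 12, 18, 20, 23, 26, 29}
Remove from A any elements in B
A \ B = {1, 2, 9, 13, 19, 24, 25}

A \ B = {1, 2, 9, 13, 19, 24, 25}


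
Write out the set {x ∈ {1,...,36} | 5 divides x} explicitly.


Checking each candidate:
Condition: multiples of 5 in {1,...,36}
Result = {5, 10, 15, 20, 25, 30, 35}

{5, 10, 15, 20, 25, 30, 35}


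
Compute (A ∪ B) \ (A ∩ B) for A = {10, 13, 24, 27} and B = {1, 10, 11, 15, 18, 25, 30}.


A △ B = (A \ B) ∪ (B \ A) = elements in exactly one of A or B
A \ B = {13, 24, 27}
B \ A = {1, 11, 15, 18, 25, 30}
A △ B = {1, 11, 13, 15, 18, 24, 25, 27, 30}

A △ B = {1, 11, 13, 15, 18, 24, 25, 27, 30}


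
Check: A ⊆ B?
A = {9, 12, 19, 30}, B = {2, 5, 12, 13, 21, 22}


A ⊆ B means every element of A is in B.
Elements in A not in B: {9, 19, 30}
So A ⊄ B.

No, A ⊄ B


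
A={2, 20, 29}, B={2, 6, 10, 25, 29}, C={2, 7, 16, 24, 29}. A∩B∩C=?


A ∩ B = {2, 29}
(A ∩ B) ∩ C = {2, 29}

A ∩ B ∩ C = {2, 29}


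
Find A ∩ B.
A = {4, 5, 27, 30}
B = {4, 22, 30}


A ∩ B = elements in both A and B
A = {4, 5, 27, 30}
B = {4, 22, 30}
A ∩ B = {4, 30}

A ∩ B = {4, 30}


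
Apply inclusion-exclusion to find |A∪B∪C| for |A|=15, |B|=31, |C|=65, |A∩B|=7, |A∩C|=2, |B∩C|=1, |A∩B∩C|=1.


|A∪B∪C| = |A|+|B|+|C| - |A∩B|-|A∩C|-|B∩C| + |A∩B∩C|
= 15+31+65 - 7-2-1 + 1
= 111 - 10 + 1
= 102

|A ∪ B ∪ C| = 102


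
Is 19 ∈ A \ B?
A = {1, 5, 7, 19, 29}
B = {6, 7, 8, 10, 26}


A = {1, 5, 7, 19, 29}, B = {6, 7, 8, 10, 26}
A \ B = elements in A but not in B
A \ B = {1, 5, 19, 29}
Checking if 19 ∈ A \ B
19 is in A \ B → True

19 ∈ A \ B


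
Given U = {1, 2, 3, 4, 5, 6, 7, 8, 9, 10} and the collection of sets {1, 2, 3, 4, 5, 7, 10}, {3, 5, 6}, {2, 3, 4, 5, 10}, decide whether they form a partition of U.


A partition requires: (1) non-empty parts, (2) pairwise disjoint, (3) union = U
Parts: {1, 2, 3, 4, 5, 7, 10}, {3, 5, 6}, {2, 3, 4, 5, 10}
Union of parts: {1, 2, 3, 4, 5, 6, 7, 10}
U = {1, 2, 3, 4, 5, 6, 7, 8, 9, 10}
All non-empty? True
Pairwise disjoint? False
Covers U? False

No, not a valid partition


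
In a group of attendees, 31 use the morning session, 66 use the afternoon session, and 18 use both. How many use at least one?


|A ∪ B| = |A| + |B| - |A ∩ B|
= 31 + 66 - 18
= 79

|A ∪ B| = 79


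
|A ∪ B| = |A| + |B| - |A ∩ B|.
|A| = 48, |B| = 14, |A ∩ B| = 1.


|A ∪ B| = |A| + |B| - |A ∩ B|
= 48 + 14 - 1
= 61

|A ∪ B| = 61


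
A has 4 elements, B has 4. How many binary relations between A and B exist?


A relation from A to B is any subset of A × B.
|A × B| = 4 × 4 = 16
# relations = 2^|A × B| = 2^16 = 65536

Number of relations = 65536


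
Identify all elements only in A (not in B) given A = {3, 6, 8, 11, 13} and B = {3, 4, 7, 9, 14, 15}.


A = {3, 6, 8, 11, 13}
B = {3, 4, 7, 9, 14, 15}
Region: only in A (not in B)
Elements: {6, 8, 11, 13}

Elements only in A (not in B): {6, 8, 11, 13}


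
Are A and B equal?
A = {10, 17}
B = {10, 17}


Two sets are equal iff they have exactly the same elements.
A = {10, 17}
B = {10, 17}
Same elements → A = B

Yes, A = B


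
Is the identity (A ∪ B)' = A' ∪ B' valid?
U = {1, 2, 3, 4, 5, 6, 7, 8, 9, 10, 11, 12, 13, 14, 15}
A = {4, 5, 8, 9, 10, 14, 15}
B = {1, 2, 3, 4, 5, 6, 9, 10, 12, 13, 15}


LHS: A ∪ B = {1, 2, 3, 4, 5, 6, 8, 9, 10, 12, 13, 14, 15}
(A ∪ B)' = U \ (A ∪ B) = {7, 11}
A' = {1, 2, 3, 6, 7, 11, 12, 13}, B' = {7, 8, 11, 14}
Claimed RHS: A' ∪ B' = {1, 2, 3, 6, 7, 8, 11, 12, 13, 14}
Identity is INVALID: LHS = {7, 11} but the RHS claimed here equals {1, 2, 3, 6, 7, 8, 11, 12, 13, 14}. The correct form is (A ∪ B)' = A' ∩ B'.

Identity is invalid: (A ∪ B)' = {7, 11} but A' ∪ B' = {1, 2, 3, 6, 7, 8, 11, 12, 13, 14}. The correct De Morgan law is (A ∪ B)' = A' ∩ B'.


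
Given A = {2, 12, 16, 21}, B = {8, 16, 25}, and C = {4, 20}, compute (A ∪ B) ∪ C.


A ∪ B = {2, 8, 12, 16, 21, 25}
(A ∪ B) ∪ C = {2, 4, 8, 12, 16, 20, 21, 25}

A ∪ B ∪ C = {2, 4, 8, 12, 16, 20, 21, 25}


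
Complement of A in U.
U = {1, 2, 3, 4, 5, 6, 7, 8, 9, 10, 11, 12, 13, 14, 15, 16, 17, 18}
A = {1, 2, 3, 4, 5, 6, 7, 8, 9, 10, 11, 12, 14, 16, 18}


Aᶜ = U \ A = elements in U but not in A
U = {1, 2, 3, 4, 5, 6, 7, 8, 9, 10, 11, 12, 13, 14, 15, 16, 17, 18}
A = {1, 2, 3, 4, 5, 6, 7, 8, 9, 10, 11, 12, 14, 16, 18}
Aᶜ = {13, 15, 17}

Aᶜ = {13, 15, 17}


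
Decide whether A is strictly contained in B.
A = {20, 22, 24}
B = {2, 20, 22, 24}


A ⊂ B requires: A ⊆ B AND A ≠ B.
A ⊆ B? Yes
A = B? No
A ⊂ B: Yes (A is a proper subset of B)

Yes, A ⊂ B


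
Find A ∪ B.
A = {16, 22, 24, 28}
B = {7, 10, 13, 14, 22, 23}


A ∪ B = all elements in A or B (or both)
A = {16, 22, 24, 28}
B = {7, 10, 13, 14, 22, 23}
A ∪ B = {7, 10, 13, 14, 16, 22, 23, 24, 28}

A ∪ B = {7, 10, 13, 14, 16, 22, 23, 24, 28}


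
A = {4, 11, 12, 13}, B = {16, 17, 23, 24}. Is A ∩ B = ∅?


Disjoint means A ∩ B = ∅.
A ∩ B = ∅
A ∩ B = ∅, so A and B are disjoint.

Yes, A and B are disjoint


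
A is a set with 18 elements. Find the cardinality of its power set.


Number of subsets = 2^n
= 2^18
= 262144

|P(A)| = 262144


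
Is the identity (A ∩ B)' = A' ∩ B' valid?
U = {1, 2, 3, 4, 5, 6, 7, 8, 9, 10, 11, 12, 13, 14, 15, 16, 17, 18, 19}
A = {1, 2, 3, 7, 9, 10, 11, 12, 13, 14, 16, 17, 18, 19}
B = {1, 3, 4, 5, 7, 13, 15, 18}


LHS: A ∩ B = {1, 3, 7, 13, 18}
(A ∩ B)' = U \ (A ∩ B) = {2, 4, 5, 6, 8, 9, 10, 11, 12, 14, 15, 16, 17, 19}
A' = {4, 5, 6, 8, 15}, B' = {2, 6, 8, 9, 10, 11, 12, 14, 16, 17, 19}
Claimed RHS: A' ∩ B' = {6, 8}
Identity is INVALID: LHS = {2, 4, 5, 6, 8, 9, 10, 11, 12, 14, 15, 16, 17, 19} but the RHS claimed here equals {6, 8}. The correct form is (A ∩ B)' = A' ∪ B'.

Identity is invalid: (A ∩ B)' = {2, 4, 5, 6, 8, 9, 10, 11, 12, 14, 15, 16, 17, 19} but A' ∩ B' = {6, 8}. The correct De Morgan law is (A ∩ B)' = A' ∪ B'.


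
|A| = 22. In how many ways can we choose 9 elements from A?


C(n,k) = n! / (k!(n-k)!)
C(22,9) = 22! / (9!13!)
= 497420

C(22,9) = 497420


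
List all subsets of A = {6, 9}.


|A| = 2, so |P(A)| = 2^2 = 4
Enumerate subsets by cardinality (0 to 2):
∅, {6}, {9}, {6, 9}

P(A) has 4 subsets: ∅, {6}, {9}, {6, 9}


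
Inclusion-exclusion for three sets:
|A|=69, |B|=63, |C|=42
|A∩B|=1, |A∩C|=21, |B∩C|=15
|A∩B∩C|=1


|A∪B∪C| = |A|+|B|+|C| - |A∩B|-|A∩C|-|B∩C| + |A∩B∩C|
= 69+63+42 - 1-21-15 + 1
= 174 - 37 + 1
= 138

|A ∪ B ∪ C| = 138


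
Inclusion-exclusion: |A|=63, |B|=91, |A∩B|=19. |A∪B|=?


|A ∪ B| = |A| + |B| - |A ∩ B|
= 63 + 91 - 19
= 135

|A ∪ B| = 135


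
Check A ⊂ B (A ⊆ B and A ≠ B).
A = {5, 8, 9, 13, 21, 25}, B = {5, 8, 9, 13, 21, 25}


A ⊂ B requires: A ⊆ B AND A ≠ B.
A ⊆ B? Yes
A = B? Yes
A = B, so A is not a PROPER subset.

No, A is not a proper subset of B


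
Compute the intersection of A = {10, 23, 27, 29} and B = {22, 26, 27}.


A ∩ B = elements in both A and B
A = {10, 23, 27, 29}
B = {22, 26, 27}
A ∩ B = {27}

A ∩ B = {27}


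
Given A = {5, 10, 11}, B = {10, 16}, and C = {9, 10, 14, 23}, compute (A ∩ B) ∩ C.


A ∩ B = {10}
(A ∩ B) ∩ C = {10}

A ∩ B ∩ C = {10}


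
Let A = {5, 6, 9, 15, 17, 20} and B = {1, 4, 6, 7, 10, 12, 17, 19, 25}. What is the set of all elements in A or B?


A ∪ B = all elements in A or B (or both)
A = {5, 6, 9, 15, 17, 20}
B = {1, 4, 6, 7, 10, 12, 17, 19, 25}
A ∪ B = {1, 4, 5, 6, 7, 9, 10, 12, 15, 17, 19, 20, 25}

A ∪ B = {1, 4, 5, 6, 7, 9, 10, 12, 15, 17, 19, 20, 25}


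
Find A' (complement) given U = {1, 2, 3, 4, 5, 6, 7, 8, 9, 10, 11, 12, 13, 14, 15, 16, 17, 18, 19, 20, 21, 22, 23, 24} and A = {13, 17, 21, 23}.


Aᶜ = U \ A = elements in U but not in A
U = {1, 2, 3, 4, 5, 6, 7, 8, 9, 10, 11, 12, 13, 14, 15, 16, 17, 18, 19, 20, 21, 22, 23, 24}
A = {13, 17, 21, 23}
Aᶜ = {1, 2, 3, 4, 5, 6, 7, 8, 9, 10, 11, 12, 14, 15, 16, 18, 19, 20, 22, 24}

Aᶜ = {1, 2, 3, 4, 5, 6, 7, 8, 9, 10, 11, 12, 14, 15, 16, 18, 19, 20, 22, 24}


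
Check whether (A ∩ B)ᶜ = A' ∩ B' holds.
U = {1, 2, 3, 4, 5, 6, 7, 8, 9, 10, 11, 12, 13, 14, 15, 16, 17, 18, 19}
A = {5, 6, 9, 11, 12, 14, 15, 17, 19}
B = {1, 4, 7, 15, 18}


LHS: A ∩ B = {15}
(A ∩ B)' = U \ (A ∩ B) = {1, 2, 3, 4, 5, 6, 7, 8, 9, 10, 11, 12, 13, 14, 16, 17, 18, 19}
A' = {1, 2, 3, 4, 7, 8, 10, 13, 16, 18}, B' = {2, 3, 5, 6, 8, 9, 10, 11, 12, 13, 14, 16, 17, 19}
Claimed RHS: A' ∩ B' = {2, 3, 8, 10, 13, 16}
Identity is INVALID: LHS = {1, 2, 3, 4, 5, 6, 7, 8, 9, 10, 11, 12, 13, 14, 16, 17, 18, 19} but the RHS claimed here equals {2, 3, 8, 10, 13, 16}. The correct form is (A ∩ B)' = A' ∪ B'.

Identity is invalid: (A ∩ B)' = {1, 2, 3, 4, 5, 6, 7, 8, 9, 10, 11, 12, 13, 14, 16, 17, 18, 19} but A' ∩ B' = {2, 3, 8, 10, 13, 16}. The correct De Morgan law is (A ∩ B)' = A' ∪ B'.


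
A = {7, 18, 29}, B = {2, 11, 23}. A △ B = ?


A △ B = (A \ B) ∪ (B \ A) = elements in exactly one of A or B
A \ B = {7, 18, 29}
B \ A = {2, 11, 23}
A △ B = {2, 7, 11, 18, 23, 29}

A △ B = {2, 7, 11, 18, 23, 29}


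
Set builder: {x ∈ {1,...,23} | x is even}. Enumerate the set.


Checking each candidate:
Condition: even numbers in {1,...,23}
Result = {2, 4, 6, 8, 10, 12, 14, 16, 18, 20, 22}

{2, 4, 6, 8, 10, 12, 14, 16, 18, 20, 22}


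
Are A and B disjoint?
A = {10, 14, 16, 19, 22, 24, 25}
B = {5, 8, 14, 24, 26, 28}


Disjoint means A ∩ B = ∅.
A ∩ B = {14, 24}
A ∩ B ≠ ∅, so A and B are NOT disjoint.

No, A and B are not disjoint (A ∩ B = {14, 24})


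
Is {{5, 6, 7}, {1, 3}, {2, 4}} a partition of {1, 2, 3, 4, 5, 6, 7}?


A partition requires: (1) non-empty parts, (2) pairwise disjoint, (3) union = U
Parts: {5, 6, 7}, {1, 3}, {2, 4}
Union of parts: {1, 2, 3, 4, 5, 6, 7}
U = {1, 2, 3, 4, 5, 6, 7}
All non-empty? True
Pairwise disjoint? True
Covers U? True

Yes, valid partition


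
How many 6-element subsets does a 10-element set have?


C(n,k) = n! / (k!(n-k)!)
C(10,6) = 10! / (6!4!)
= 210

C(10,6) = 210


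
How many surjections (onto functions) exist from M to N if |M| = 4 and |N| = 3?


n = |M| = 4, k = |N| = 3. Surjections via inclusion-exclusion:
S(n,k) = Σ(-1)^i × C(k,i) × (k-i)^n, i=0 to k
i=0: (-1)^0×C(3,0)×3^4 = 81
i=1: (-1)^1×C(3,1)×2^4 = -48
i=2: (-1)^2×C(3,2)×1^4 = 3
i=3: (-1)^3×C(3,3)×0^4 = 0
Total = 36

Number of surjections = 36


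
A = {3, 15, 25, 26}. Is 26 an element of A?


A = {3, 15, 25, 26}
Checking if 26 is in A
26 is in A → True

26 ∈ A


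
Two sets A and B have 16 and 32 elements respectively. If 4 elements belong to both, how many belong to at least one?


|A ∪ B| = |A| + |B| - |A ∩ B|
= 16 + 32 - 4
= 44

|A ∪ B| = 44


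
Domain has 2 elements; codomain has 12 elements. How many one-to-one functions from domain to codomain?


An injection sends each of |A| = 2 inputs to a distinct output in B.
# injections = |B|·(|B|-1)·…·(|B|-|A|+1) = 12! / (12 - 2)!
= 12 × 11
= 132

Number of injections = 132


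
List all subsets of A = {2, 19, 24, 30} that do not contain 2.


A subset of A that omits 2 is a subset of A \ {2}, so there are 2^(n-1) = 2^3 = 8 of them.
Subsets excluding 2: ∅, {19}, {24}, {30}, {19, 24}, {19, 30}, {24, 30}, {19, 24, 30}

Subsets excluding 2 (8 total): ∅, {19}, {24}, {30}, {19, 24}, {19, 30}, {24, 30}, {19, 24, 30}


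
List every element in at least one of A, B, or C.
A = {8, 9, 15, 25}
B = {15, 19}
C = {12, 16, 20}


A ∪ B = {8, 9, 15, 19, 25}
(A ∪ B) ∪ C = {8, 9, 12, 15, 16, 19, 20, 25}

A ∪ B ∪ C = {8, 9, 12, 15, 16, 19, 20, 25}


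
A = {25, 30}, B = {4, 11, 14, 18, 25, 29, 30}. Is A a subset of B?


A ⊆ B means every element of A is in B.
All elements of A are in B.
So A ⊆ B.

Yes, A ⊆ B


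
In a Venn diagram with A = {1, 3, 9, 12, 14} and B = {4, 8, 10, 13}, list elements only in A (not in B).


A = {1, 3, 9, 12, 14}
B = {4, 8, 10, 13}
Region: only in A (not in B)
Elements: {1, 3, 9, 12, 14}

Elements only in A (not in B): {1, 3, 9, 12, 14}


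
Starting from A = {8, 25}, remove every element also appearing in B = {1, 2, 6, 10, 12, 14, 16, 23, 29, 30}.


A \ B = elements in A but not in B
A = {8, 25}
B = {1, 2, 6, 10, 12, 14, 16, 23, 29, 30}
Remove from A any elements in B
A \ B = {8, 25}

A \ B = {8, 25}


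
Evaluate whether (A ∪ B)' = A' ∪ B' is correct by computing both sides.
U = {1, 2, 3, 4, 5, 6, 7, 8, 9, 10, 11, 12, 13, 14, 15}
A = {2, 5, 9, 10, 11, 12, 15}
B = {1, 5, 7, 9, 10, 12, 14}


LHS: A ∪ B = {1, 2, 5, 7, 9, 10, 11, 12, 14, 15}
(A ∪ B)' = U \ (A ∪ B) = {3, 4, 6, 8, 13}
A' = {1, 3, 4, 6, 7, 8, 13, 14}, B' = {2, 3, 4, 6, 8, 11, 13, 15}
Claimed RHS: A' ∪ B' = {1, 2, 3, 4, 6, 7, 8, 11, 13, 14, 15}
Identity is INVALID: LHS = {3, 4, 6, 8, 13} but the RHS claimed here equals {1, 2, 3, 4, 6, 7, 8, 11, 13, 14, 15}. The correct form is (A ∪ B)' = A' ∩ B'.

Identity is invalid: (A ∪ B)' = {3, 4, 6, 8, 13} but A' ∪ B' = {1, 2, 3, 4, 6, 7, 8, 11, 13, 14, 15}. The correct De Morgan law is (A ∪ B)' = A' ∩ B'.


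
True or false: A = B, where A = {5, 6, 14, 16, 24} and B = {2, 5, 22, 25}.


Two sets are equal iff they have exactly the same elements.
A = {5, 6, 14, 16, 24}
B = {2, 5, 22, 25}
Differences: {2, 6, 14, 16, 22, 24, 25}
A ≠ B

No, A ≠ B


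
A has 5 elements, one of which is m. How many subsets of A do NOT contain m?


Subsets of A avoiding m are subsets of A \ {m}, which has 4 elements.
Count = 2^(n-1) = 2^4
= 16

Number of subsets avoiding m = 16


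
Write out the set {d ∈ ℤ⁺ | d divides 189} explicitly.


Checking each candidate:
Condition: positive divisors of 189
Result = {1, 3, 7, 9, 21, 27, 63, 189}

{1, 3, 7, 9, 21, 27, 63, 189}


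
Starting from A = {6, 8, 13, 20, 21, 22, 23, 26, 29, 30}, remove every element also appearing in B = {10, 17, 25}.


A \ B = elements in A but not in B
A = {6, 8, 13, 20, 21, 22, 23, 26, 29, 30}
B = {10, 17, 25}
Remove from A any elements in B
A \ B = {6, 8, 13, 20, 21, 22, 23, 26, 29, 30}

A \ B = {6, 8, 13, 20, 21, 22, 23, 26, 29, 30}


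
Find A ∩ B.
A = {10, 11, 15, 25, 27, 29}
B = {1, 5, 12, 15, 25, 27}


A ∩ B = elements in both A and B
A = {10, 11, 15, 25, 27, 29}
B = {1, 5, 12, 15, 25, 27}
A ∩ B = {15, 25, 27}

A ∩ B = {15, 25, 27}


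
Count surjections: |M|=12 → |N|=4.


n = |M| = 12, k = |N| = 4. Surjections via inclusion-exclusion:
S(n,k) = Σ(-1)^i × C(k,i) × (k-i)^n, i=0 to k
i=0: (-1)^0×C(4,0)×4^12 = 16777216
i=1: (-1)^1×C(4,1)×3^12 = -2125764
i=2: (-1)^2×C(4,2)×2^12 = 24576
i=3: (-1)^3×C(4,3)×1^12 = -4
i=4: (-1)^4×C(4,4)×0^12 = 0
Total = 14676024

Number of surjections = 14676024


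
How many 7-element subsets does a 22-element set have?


C(n,k) = n! / (k!(n-k)!)
C(22,7) = 22! / (7!15!)
= 170544

C(22,7) = 170544


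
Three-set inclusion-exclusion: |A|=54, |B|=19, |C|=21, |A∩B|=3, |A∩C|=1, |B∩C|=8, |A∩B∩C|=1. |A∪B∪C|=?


|A∪B∪C| = |A|+|B|+|C| - |A∩B|-|A∩C|-|B∩C| + |A∩B∩C|
= 54+19+21 - 3-1-8 + 1
= 94 - 12 + 1
= 83

|A ∪ B ∪ C| = 83


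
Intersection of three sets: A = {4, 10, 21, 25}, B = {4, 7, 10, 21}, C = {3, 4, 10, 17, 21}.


A ∩ B = {4, 10, 21}
(A ∩ B) ∩ C = {4, 10, 21}

A ∩ B ∩ C = {4, 10, 21}


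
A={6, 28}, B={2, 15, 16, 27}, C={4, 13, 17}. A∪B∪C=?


A ∪ B = {2, 6, 15, 16, 27, 28}
(A ∪ B) ∪ C = {2, 4, 6, 13, 15, 16, 17, 27, 28}

A ∪ B ∪ C = {2, 4, 6, 13, 15, 16, 17, 27, 28}


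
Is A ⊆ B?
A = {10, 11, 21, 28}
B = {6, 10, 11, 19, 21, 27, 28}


A ⊆ B means every element of A is in B.
All elements of A are in B.
So A ⊆ B.

Yes, A ⊆ B


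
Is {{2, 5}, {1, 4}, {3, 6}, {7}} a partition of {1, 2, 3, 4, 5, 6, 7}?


A partition requires: (1) non-empty parts, (2) pairwise disjoint, (3) union = U
Parts: {2, 5}, {1, 4}, {3, 6}, {7}
Union of parts: {1, 2, 3, 4, 5, 6, 7}
U = {1, 2, 3, 4, 5, 6, 7}
All non-empty? True
Pairwise disjoint? True
Covers U? True

Yes, valid partition


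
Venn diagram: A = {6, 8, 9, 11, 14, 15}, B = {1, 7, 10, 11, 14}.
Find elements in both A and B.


A = {6, 8, 9, 11, 14, 15}
B = {1, 7, 10, 11, 14}
Region: in both A and B
Elements: {11, 14}

Elements in both A and B: {11, 14}


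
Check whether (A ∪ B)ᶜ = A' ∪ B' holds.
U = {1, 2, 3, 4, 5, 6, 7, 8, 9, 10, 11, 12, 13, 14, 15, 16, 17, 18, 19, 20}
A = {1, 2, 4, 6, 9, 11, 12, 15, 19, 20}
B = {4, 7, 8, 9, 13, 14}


LHS: A ∪ B = {1, 2, 4, 6, 7, 8, 9, 11, 12, 13, 14, 15, 19, 20}
(A ∪ B)' = U \ (A ∪ B) = {3, 5, 10, 16, 17, 18}
A' = {3, 5, 7, 8, 10, 13, 14, 16, 17, 18}, B' = {1, 2, 3, 5, 6, 10, 11, 12, 15, 16, 17, 18, 19, 20}
Claimed RHS: A' ∪ B' = {1, 2, 3, 5, 6, 7, 8, 10, 11, 12, 13, 14, 15, 16, 17, 18, 19, 20}
Identity is INVALID: LHS = {3, 5, 10, 16, 17, 18} but the RHS claimed here equals {1, 2, 3, 5, 6, 7, 8, 10, 11, 12, 13, 14, 15, 16, 17, 18, 19, 20}. The correct form is (A ∪ B)' = A' ∩ B'.

Identity is invalid: (A ∪ B)' = {3, 5, 10, 16, 17, 18} but A' ∪ B' = {1, 2, 3, 5, 6, 7, 8, 10, 11, 12, 13, 14, 15, 16, 17, 18, 19, 20}. The correct De Morgan law is (A ∪ B)' = A' ∩ B'.


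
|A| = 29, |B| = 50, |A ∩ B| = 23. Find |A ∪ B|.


|A ∪ B| = |A| + |B| - |A ∩ B|
= 29 + 50 - 23
= 56

|A ∪ B| = 56


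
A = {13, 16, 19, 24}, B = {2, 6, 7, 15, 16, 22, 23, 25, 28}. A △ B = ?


A △ B = (A \ B) ∪ (B \ A) = elements in exactly one of A or B
A \ B = {13, 19, 24}
B \ A = {2, 6, 7, 15, 22, 23, 25, 28}
A △ B = {2, 6, 7, 13, 15, 19, 22, 23, 24, 25, 28}

A △ B = {2, 6, 7, 13, 15, 19, 22, 23, 24, 25, 28}


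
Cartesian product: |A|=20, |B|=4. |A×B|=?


|A × B| = |A| × |B|
= 20 × 4
= 80

|A × B| = 80


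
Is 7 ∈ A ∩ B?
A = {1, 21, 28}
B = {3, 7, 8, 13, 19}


A = {1, 21, 28}, B = {3, 7, 8, 13, 19}
A ∩ B = elements in both A and B
A ∩ B = ∅
Checking if 7 ∈ A ∩ B
7 is not in A ∩ B → False

7 ∉ A ∩ B


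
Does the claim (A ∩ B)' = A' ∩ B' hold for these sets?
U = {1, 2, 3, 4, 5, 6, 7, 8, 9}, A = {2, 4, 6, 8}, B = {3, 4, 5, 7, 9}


LHS: A ∩ B = {4}
(A ∩ B)' = U \ (A ∩ B) = {1, 2, 3, 5, 6, 7, 8, 9}
A' = {1, 3, 5, 7, 9}, B' = {1, 2, 6, 8}
Claimed RHS: A' ∩ B' = {1}
Identity is INVALID: LHS = {1, 2, 3, 5, 6, 7, 8, 9} but the RHS claimed here equals {1}. The correct form is (A ∩ B)' = A' ∪ B'.

Identity is invalid: (A ∩ B)' = {1, 2, 3, 5, 6, 7, 8, 9} but A' ∩ B' = {1}. The correct De Morgan law is (A ∩ B)' = A' ∪ B'.


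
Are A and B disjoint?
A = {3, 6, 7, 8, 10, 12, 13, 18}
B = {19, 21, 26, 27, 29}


Disjoint means A ∩ B = ∅.
A ∩ B = ∅
A ∩ B = ∅, so A and B are disjoint.

Yes, A and B are disjoint


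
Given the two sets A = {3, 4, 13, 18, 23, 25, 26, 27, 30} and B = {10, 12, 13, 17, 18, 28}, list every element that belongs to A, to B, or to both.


A ∪ B = all elements in A or B (or both)
A = {3, 4, 13, 18, 23, 25, 26, 27, 30}
B = {10, 12, 13, 17, 18, 28}
A ∪ B = {3, 4, 10, 12, 13, 17, 18, 23, 25, 26, 27, 28, 30}

A ∪ B = {3, 4, 10, 12, 13, 17, 18, 23, 25, 26, 27, 28, 30}


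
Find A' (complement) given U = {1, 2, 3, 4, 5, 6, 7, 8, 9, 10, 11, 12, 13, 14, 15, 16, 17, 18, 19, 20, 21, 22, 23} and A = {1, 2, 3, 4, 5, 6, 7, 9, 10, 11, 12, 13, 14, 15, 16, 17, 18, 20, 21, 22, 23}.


Aᶜ = U \ A = elements in U but not in A
U = {1, 2, 3, 4, 5, 6, 7, 8, 9, 10, 11, 12, 13, 14, 15, 16, 17, 18, 19, 20, 21, 22, 23}
A = {1, 2, 3, 4, 5, 6, 7, 9, 10, 11, 12, 13, 14, 15, 16, 17, 18, 20, 21, 22, 23}
Aᶜ = {8, 19}

Aᶜ = {8, 19}


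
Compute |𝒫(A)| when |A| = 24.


Number of subsets = 2^n
= 2^24
= 16777216

|P(A)| = 16777216


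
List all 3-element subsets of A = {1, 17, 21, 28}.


|A| = 4, so A has C(4,3) = 4 subsets of size 3.
Enumerate by choosing 3 elements from A at a time:
{1, 17, 21}, {1, 17, 28}, {1, 21, 28}, {17, 21, 28}

3-element subsets (4 total): {1, 17, 21}, {1, 17, 28}, {1, 21, 28}, {17, 21, 28}


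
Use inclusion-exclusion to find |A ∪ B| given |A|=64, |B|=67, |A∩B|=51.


|A ∪ B| = |A| + |B| - |A ∩ B|
= 64 + 67 - 51
= 80

|A ∪ B| = 80


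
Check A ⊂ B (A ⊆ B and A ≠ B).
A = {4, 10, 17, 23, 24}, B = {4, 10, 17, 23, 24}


A ⊂ B requires: A ⊆ B AND A ≠ B.
A ⊆ B? Yes
A = B? Yes
A = B, so A is not a PROPER subset.

No, A is not a proper subset of B


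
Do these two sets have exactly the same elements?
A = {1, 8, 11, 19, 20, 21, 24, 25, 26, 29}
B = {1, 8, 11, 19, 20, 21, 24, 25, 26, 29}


Two sets are equal iff they have exactly the same elements.
A = {1, 8, 11, 19, 20, 21, 24, 25, 26, 29}
B = {1, 8, 11, 19, 20, 21, 24, 25, 26, 29}
Same elements → A = B

Yes, A = B


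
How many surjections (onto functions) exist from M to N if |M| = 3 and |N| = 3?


n = |M| = 3, k = |N| = 3. Surjections via inclusion-exclusion:
S(n,k) = Σ(-1)^i × C(k,i) × (k-i)^n, i=0 to k
i=0: (-1)^0×C(3,0)×3^3 = 27
i=1: (-1)^1×C(3,1)×2^3 = -24
i=2: (-1)^2×C(3,2)×1^3 = 3
i=3: (-1)^3×C(3,3)×0^3 = 0
Total = 6

Number of surjections = 6


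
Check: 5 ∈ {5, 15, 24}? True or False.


A = {5, 15, 24}
Checking if 5 is in A
5 is in A → True

5 ∈ A


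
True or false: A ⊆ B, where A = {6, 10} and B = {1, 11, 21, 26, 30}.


A ⊆ B means every element of A is in B.
Elements in A not in B: {6, 10}
So A ⊄ B.

No, A ⊄ B


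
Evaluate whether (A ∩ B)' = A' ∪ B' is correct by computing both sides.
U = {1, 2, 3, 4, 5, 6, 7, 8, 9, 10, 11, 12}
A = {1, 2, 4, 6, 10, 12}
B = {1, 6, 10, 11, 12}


LHS: A ∩ B = {1, 6, 10, 12}
(A ∩ B)' = U \ (A ∩ B) = {2, 3, 4, 5, 7, 8, 9, 11}
A' = {3, 5, 7, 8, 9, 11}, B' = {2, 3, 4, 5, 7, 8, 9}
Claimed RHS: A' ∪ B' = {2, 3, 4, 5, 7, 8, 9, 11}
Identity is VALID: LHS = RHS = {2, 3, 4, 5, 7, 8, 9, 11} ✓

Identity is valid. (A ∩ B)' = A' ∪ B' = {2, 3, 4, 5, 7, 8, 9, 11}


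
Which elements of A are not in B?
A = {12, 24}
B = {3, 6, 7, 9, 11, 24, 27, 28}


A \ B = elements in A but not in B
A = {12, 24}
B = {3, 6, 7, 9, 11, 24, 27, 28}
Remove from A any elements in B
A \ B = {12}

A \ B = {12}


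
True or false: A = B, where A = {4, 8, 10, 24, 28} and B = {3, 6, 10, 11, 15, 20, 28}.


Two sets are equal iff they have exactly the same elements.
A = {4, 8, 10, 24, 28}
B = {3, 6, 10, 11, 15, 20, 28}
Differences: {3, 4, 6, 8, 11, 15, 20, 24}
A ≠ B

No, A ≠ B


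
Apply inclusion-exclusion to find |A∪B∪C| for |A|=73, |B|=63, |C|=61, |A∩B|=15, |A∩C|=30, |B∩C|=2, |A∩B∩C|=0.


|A∪B∪C| = |A|+|B|+|C| - |A∩B|-|A∩C|-|B∩C| + |A∩B∩C|
= 73+63+61 - 15-30-2 + 0
= 197 - 47 + 0
= 150

|A ∪ B ∪ C| = 150


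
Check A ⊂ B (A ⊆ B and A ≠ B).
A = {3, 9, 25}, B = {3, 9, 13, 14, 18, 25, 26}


A ⊂ B requires: A ⊆ B AND A ≠ B.
A ⊆ B? Yes
A = B? No
A ⊂ B: Yes (A is a proper subset of B)

Yes, A ⊂ B


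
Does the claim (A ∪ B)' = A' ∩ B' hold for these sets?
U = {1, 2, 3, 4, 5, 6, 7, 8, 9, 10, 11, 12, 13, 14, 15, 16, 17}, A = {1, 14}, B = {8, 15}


LHS: A ∪ B = {1, 8, 14, 15}
(A ∪ B)' = U \ (A ∪ B) = {2, 3, 4, 5, 6, 7, 9, 10, 11, 12, 13, 16, 17}
A' = {2, 3, 4, 5, 6, 7, 8, 9, 10, 11, 12, 13, 15, 16, 17}, B' = {1, 2, 3, 4, 5, 6, 7, 9, 10, 11, 12, 13, 14, 16, 17}
Claimed RHS: A' ∩ B' = {2, 3, 4, 5, 6, 7, 9, 10, 11, 12, 13, 16, 17}
Identity is VALID: LHS = RHS = {2, 3, 4, 5, 6, 7, 9, 10, 11, 12, 13, 16, 17} ✓

Identity is valid. (A ∪ B)' = A' ∩ B' = {2, 3, 4, 5, 6, 7, 9, 10, 11, 12, 13, 16, 17}


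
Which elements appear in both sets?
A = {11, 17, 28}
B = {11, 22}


A ∩ B = elements in both A and B
A = {11, 17, 28}
B = {11, 22}
A ∩ B = {11}

A ∩ B = {11}


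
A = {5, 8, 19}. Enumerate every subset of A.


|A| = 3, so |P(A)| = 2^3 = 8
Enumerate subsets by cardinality (0 to 3):
∅, {5}, {8}, {19}, {5, 8}, {5, 19}, {8, 19}, {5, 8, 19}

P(A) has 8 subsets: ∅, {5}, {8}, {19}, {5, 8}, {5, 19}, {8, 19}, {5, 8, 19}


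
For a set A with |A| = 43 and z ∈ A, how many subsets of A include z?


Subsets of A containing z correspond to subsets of A \ {z}, which has 42 elements.
Count = 2^(n-1) = 2^42
= 4398046511104

Number of subsets containing z = 4398046511104


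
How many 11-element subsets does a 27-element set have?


C(n,k) = n! / (k!(n-k)!)
C(27,11) = 27! / (11!16!)
= 13037895

C(27,11) = 13037895


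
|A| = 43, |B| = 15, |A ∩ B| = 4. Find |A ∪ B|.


|A ∪ B| = |A| + |B| - |A ∩ B|
= 43 + 15 - 4
= 54

|A ∪ B| = 54


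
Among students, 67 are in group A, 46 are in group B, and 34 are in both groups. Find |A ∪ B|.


|A ∪ B| = |A| + |B| - |A ∩ B|
= 67 + 46 - 34
= 79

|A ∪ B| = 79


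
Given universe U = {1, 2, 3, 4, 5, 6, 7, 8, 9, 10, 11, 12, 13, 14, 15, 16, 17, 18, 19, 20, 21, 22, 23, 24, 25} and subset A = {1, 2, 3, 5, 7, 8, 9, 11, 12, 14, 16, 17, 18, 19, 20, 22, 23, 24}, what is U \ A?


Aᶜ = U \ A = elements in U but not in A
U = {1, 2, 3, 4, 5, 6, 7, 8, 9, 10, 11, 12, 13, 14, 15, 16, 17, 18, 19, 20, 21, 22, 23, 24, 25}
A = {1, 2, 3, 5, 7, 8, 9, 11, 12, 14, 16, 17, 18, 19, 20, 22, 23, 24}
Aᶜ = {4, 6, 10, 13, 15, 21, 25}

Aᶜ = {4, 6, 10, 13, 15, 21, 25}


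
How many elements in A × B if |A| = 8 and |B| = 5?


|A × B| = |A| × |B|
= 8 × 5
= 40

|A × B| = 40


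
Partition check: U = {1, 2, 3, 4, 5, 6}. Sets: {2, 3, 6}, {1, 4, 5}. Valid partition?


A partition requires: (1) non-empty parts, (2) pairwise disjoint, (3) union = U
Parts: {2, 3, 6}, {1, 4, 5}
Union of parts: {1, 2, 3, 4, 5, 6}
U = {1, 2, 3, 4, 5, 6}
All non-empty? True
Pairwise disjoint? True
Covers U? True

Yes, valid partition


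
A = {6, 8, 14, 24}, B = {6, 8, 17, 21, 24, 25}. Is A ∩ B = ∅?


Disjoint means A ∩ B = ∅.
A ∩ B = {6, 8, 24}
A ∩ B ≠ ∅, so A and B are NOT disjoint.

No, A and B are not disjoint (A ∩ B = {6, 8, 24})


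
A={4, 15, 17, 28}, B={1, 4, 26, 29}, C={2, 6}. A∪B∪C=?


A ∪ B = {1, 4, 15, 17, 26, 28, 29}
(A ∪ B) ∪ C = {1, 2, 4, 6, 15, 17, 26, 28, 29}

A ∪ B ∪ C = {1, 2, 4, 6, 15, 17, 26, 28, 29}


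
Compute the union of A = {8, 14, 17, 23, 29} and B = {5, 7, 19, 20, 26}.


A ∪ B = all elements in A or B (or both)
A = {8, 14, 17, 23, 29}
B = {5, 7, 19, 20, 26}
A ∪ B = {5, 7, 8, 14, 17, 19, 20, 23, 26, 29}

A ∪ B = {5, 7, 8, 14, 17, 19, 20, 23, 26, 29}


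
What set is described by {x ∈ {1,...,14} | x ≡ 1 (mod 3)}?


Checking each candidate:
Condition: x in {1,...,14} with x ≡ 1 (mod 3)
Result = {1, 4, 7, 10, 13}

{1, 4, 7, 10, 13}


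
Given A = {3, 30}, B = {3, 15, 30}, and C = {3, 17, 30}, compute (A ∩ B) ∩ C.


A ∩ B = {3, 30}
(A ∩ B) ∩ C = {3, 30}

A ∩ B ∩ C = {3, 30}


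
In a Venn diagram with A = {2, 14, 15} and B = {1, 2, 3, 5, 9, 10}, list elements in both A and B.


A = {2, 14, 15}
B = {1, 2, 3, 5, 9, 10}
Region: in both A and B
Elements: {2}

Elements in both A and B: {2}


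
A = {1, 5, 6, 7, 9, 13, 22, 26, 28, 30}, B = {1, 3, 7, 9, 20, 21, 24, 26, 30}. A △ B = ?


A △ B = (A \ B) ∪ (B \ A) = elements in exactly one of A or B
A \ B = {5, 6, 13, 22, 28}
B \ A = {3, 20, 21, 24}
A △ B = {3, 5, 6, 13, 20, 21, 22, 24, 28}

A △ B = {3, 5, 6, 13, 20, 21, 22, 24, 28}


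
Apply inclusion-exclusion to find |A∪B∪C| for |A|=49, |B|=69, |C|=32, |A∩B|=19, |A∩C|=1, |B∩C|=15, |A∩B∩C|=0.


|A∪B∪C| = |A|+|B|+|C| - |A∩B|-|A∩C|-|B∩C| + |A∩B∩C|
= 49+69+32 - 19-1-15 + 0
= 150 - 35 + 0
= 115

|A ∪ B ∪ C| = 115


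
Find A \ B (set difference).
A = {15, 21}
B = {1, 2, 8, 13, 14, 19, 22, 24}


A \ B = elements in A but not in B
A = {15, 21}
B = {1, 2, 8, 13, 14, 19, 22, 24}
Remove from A any elements in B
A \ B = {15, 21}

A \ B = {15, 21}


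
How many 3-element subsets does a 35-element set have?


C(n,k) = n! / (k!(n-k)!)
C(35,3) = 35! / (3!32!)
= 6545

C(35,3) = 6545


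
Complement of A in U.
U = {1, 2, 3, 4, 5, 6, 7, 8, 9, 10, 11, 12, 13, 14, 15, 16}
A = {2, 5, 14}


Aᶜ = U \ A = elements in U but not in A
U = {1, 2, 3, 4, 5, 6, 7, 8, 9, 10, 11, 12, 13, 14, 15, 16}
A = {2, 5, 14}
Aᶜ = {1, 3, 4, 6, 7, 8, 9, 10, 11, 12, 13, 15, 16}

Aᶜ = {1, 3, 4, 6, 7, 8, 9, 10, 11, 12, 13, 15, 16}


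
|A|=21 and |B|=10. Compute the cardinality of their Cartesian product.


|A × B| = |A| × |B|
= 21 × 10
= 210

|A × B| = 210


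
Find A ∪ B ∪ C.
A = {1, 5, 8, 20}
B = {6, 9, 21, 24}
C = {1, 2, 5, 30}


A ∪ B = {1, 5, 6, 8, 9, 20, 21, 24}
(A ∪ B) ∪ C = {1, 2, 5, 6, 8, 9, 20, 21, 24, 30}

A ∪ B ∪ C = {1, 2, 5, 6, 8, 9, 20, 21, 24, 30}


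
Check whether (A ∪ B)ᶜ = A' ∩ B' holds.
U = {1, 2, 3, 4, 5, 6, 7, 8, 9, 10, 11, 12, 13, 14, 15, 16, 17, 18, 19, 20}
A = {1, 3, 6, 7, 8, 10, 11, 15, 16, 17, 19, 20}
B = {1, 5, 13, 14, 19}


LHS: A ∪ B = {1, 3, 5, 6, 7, 8, 10, 11, 13, 14, 15, 16, 17, 19, 20}
(A ∪ B)' = U \ (A ∪ B) = {2, 4, 9, 12, 18}
A' = {2, 4, 5, 9, 12, 13, 14, 18}, B' = {2, 3, 4, 6, 7, 8, 9, 10, 11, 12, 15, 16, 17, 18, 20}
Claimed RHS: A' ∩ B' = {2, 4, 9, 12, 18}
Identity is VALID: LHS = RHS = {2, 4, 9, 12, 18} ✓

Identity is valid. (A ∪ B)' = A' ∩ B' = {2, 4, 9, 12, 18}


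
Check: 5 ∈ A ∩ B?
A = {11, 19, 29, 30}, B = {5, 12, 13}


A = {11, 19, 29, 30}, B = {5, 12, 13}
A ∩ B = elements in both A and B
A ∩ B = ∅
Checking if 5 ∈ A ∩ B
5 is not in A ∩ B → False

5 ∉ A ∩ B


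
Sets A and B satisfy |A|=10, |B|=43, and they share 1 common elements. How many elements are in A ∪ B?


|A ∪ B| = |A| + |B| - |A ∩ B|
= 10 + 43 - 1
= 52

|A ∪ B| = 52


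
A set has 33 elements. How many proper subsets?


Total subsets = 2^n = 2^33 = 8589934592
Proper subsets exclude the set itself: 2^n - 1
= 8589934592 - 1
= 8589934591

Number of proper subsets = 8589934591
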